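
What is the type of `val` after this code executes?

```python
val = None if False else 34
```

Ternary: condition is False, else branch (34) taken → int

int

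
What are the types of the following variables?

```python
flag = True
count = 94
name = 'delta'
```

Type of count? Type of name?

count is int; name is str

int, str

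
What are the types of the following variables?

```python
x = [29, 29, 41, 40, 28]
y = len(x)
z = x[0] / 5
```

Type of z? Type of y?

int / int returns float; len() returns int

float, int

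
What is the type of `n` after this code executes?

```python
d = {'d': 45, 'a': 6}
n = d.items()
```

dict.items() returns a dict_items view

dict_items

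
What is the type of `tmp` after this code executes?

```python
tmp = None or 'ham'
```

'or' with None returns the other value ('ham', str)

str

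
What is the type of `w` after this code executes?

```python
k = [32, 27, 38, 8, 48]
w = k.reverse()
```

list.reverse() returns None

NoneType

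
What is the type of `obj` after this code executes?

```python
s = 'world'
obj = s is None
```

'is' comparison returns bool

bool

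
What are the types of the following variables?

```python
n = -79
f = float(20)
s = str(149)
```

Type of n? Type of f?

n is int; f is float

int, float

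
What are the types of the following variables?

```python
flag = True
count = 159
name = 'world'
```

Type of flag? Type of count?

flag is bool; count is int

bool, int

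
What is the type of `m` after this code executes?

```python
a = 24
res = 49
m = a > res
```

Comparison operators return bool

bool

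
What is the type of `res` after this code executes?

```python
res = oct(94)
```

oct() returns str representation

str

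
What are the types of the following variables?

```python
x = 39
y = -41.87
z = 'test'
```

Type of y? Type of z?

y is float; z is str

float, str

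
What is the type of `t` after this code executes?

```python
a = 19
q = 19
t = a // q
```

int // int returns int (19 // 19 = 1)

int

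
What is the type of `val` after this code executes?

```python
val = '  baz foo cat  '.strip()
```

str.strip() returns str

str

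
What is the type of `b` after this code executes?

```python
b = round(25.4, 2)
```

round() with ndigits arg returns float

float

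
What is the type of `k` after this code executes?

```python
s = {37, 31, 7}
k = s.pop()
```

Popping from a set of ints returns int

int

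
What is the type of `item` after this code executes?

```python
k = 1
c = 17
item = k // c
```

int // int returns int (1 // 17 = 0)

int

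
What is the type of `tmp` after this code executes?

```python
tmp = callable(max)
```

callable() returns bool

bool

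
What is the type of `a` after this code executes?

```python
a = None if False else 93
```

Ternary: condition is False, else branch (93) taken → int

int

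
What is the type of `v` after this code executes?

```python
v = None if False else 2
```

Ternary: condition is False, else branch (2) taken → int

int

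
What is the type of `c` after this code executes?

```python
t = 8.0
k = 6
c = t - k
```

float - int returns float (8.0 - 6 = 2.0)

float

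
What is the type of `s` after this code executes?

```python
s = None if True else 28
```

Ternary: condition is True, if branch (None) taken → NoneType

NoneType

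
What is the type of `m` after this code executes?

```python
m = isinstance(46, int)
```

isinstance() returns bool

bool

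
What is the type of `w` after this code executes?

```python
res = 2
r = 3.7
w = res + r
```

int + float returns float (2 + 3.7 = 5.7)

float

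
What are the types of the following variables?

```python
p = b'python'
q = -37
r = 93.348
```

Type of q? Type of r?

q is int; r is float

int, float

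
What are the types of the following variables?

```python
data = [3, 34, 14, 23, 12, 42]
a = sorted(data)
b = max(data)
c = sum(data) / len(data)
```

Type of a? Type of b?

sorted() returns list; max of ints returns int

list, int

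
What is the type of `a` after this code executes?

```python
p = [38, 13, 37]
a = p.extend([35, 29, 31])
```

list.extend() returns None

NoneType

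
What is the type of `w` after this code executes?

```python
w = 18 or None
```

'or' returns first truthy value (18, int)

int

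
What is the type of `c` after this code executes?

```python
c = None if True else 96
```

Ternary: condition is True, if branch (None) taken → NoneType

NoneType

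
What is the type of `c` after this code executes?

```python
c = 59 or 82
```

'or' returns the first truthy value (59, which is int)

int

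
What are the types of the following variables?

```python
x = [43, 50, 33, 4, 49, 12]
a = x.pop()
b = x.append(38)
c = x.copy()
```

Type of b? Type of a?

list.append() returns None; list.pop() returns the element (int)

NoneType, int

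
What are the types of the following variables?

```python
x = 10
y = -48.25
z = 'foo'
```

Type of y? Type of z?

y is float; z is str

float, str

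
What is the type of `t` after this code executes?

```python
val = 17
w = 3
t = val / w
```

int / int always returns float in Python 3 (17 / 3 = 5.66667)

float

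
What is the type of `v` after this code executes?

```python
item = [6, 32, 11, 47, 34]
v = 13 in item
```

'in' operator returns bool

bool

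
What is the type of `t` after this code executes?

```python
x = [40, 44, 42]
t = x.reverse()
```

list.reverse() returns None

NoneType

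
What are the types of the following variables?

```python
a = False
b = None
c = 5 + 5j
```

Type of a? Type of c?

a is bool; c is complex

bool, complex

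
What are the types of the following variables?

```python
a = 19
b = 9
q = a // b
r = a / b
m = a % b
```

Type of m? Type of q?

int % int returns int; int // int returns int

int, int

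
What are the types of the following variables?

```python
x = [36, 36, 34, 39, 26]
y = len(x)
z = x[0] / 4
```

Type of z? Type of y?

int / int returns float; len() returns int

float, int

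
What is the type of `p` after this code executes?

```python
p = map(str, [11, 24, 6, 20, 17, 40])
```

map() returns a map iterator object

map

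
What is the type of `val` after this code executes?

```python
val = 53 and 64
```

'and' returns the last value when all truthy (64, which is int)

int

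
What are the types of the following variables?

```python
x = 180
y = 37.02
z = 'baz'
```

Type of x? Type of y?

x is int; y is float

int, float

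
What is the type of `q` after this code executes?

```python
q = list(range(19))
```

list(range(...)) returns list

list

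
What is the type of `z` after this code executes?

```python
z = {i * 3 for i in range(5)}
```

A set comprehension {expr for x in iterable} produces a set

set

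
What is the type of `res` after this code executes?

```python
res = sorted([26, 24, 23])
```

sorted() always returns list

list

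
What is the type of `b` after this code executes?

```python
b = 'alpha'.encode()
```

str.encode() returns bytes

bytes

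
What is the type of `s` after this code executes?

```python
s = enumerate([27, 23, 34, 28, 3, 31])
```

enumerate() returns an enumerate iterator object

enumerate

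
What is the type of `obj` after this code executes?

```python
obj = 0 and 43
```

'and' returns the first falsy value (0, which is int)

int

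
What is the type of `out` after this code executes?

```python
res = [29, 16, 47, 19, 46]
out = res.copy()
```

list.copy() returns list

list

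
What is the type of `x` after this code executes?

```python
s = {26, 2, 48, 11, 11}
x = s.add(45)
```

set.add() returns None (mutates in place)

NoneType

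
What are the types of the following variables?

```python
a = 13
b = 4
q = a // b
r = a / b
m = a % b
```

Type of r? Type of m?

int / int returns float; int % int returns int

float, int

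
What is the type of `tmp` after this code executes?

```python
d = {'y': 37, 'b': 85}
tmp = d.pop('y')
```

dict.pop() returns the value (int)

int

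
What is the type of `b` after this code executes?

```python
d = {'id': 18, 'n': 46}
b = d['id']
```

Accessing dict[str, int] with key 'id' returns int value 18

int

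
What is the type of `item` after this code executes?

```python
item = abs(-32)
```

abs() of int returns int

int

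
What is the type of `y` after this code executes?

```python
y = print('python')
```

print() returns None

NoneType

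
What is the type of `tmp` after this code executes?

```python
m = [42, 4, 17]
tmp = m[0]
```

Indexing a list of ints returns int (m[0] = 42)

int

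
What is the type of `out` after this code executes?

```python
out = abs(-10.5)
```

abs() of float returns float

float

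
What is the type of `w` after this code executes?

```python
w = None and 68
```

'and' returns first falsy value (None)

NoneType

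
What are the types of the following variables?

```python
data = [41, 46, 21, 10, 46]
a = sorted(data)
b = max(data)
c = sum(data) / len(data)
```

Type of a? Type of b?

sorted() returns list; max of ints returns int

list, int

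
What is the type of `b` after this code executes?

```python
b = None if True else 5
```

Ternary: condition is True, if branch (None) taken → NoneType

NoneType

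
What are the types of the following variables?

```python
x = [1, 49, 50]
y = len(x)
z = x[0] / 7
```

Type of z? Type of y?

int / int returns float; len() returns int

float, int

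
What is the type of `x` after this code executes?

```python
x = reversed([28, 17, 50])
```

reversed() on a list returns a list_reverseiterator

list_reverseiterator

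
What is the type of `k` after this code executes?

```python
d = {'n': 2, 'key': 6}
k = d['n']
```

Accessing dict[str, int] with key 'n' returns int value 2

int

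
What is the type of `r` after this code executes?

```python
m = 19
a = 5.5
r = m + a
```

int + float returns float (19 + 5.5 = 24.5)

float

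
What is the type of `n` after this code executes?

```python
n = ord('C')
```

ord() returns int (Unicode code point)

int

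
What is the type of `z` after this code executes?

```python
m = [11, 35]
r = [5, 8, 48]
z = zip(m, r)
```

zip() returns a zip iterator object

zip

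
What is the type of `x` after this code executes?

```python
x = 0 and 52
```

'and' returns the first falsy value (0, which is int)

int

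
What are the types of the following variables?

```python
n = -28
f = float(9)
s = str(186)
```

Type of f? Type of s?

f is float; s is str

float, str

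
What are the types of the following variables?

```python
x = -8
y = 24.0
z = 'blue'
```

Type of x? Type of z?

x is int; z is str

int, str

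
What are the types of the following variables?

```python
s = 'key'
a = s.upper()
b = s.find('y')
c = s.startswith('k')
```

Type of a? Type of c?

str.upper() returns str; str.startswith() returns bool

str, bool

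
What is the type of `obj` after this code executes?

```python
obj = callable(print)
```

callable() returns bool

bool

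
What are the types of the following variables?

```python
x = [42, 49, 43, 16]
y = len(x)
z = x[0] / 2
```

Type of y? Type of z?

len() returns int; int / int returns float

int, float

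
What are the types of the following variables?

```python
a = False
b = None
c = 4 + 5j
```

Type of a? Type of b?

a is bool; b is NoneType

bool, NoneType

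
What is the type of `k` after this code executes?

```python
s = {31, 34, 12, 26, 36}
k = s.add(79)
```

set.add() returns None (mutates in place)

NoneType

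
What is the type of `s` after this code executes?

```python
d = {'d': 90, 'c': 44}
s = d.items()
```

dict.items() returns a dict_items view

dict_items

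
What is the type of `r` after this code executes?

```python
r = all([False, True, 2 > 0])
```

all() returns bool

bool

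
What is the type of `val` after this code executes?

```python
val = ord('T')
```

ord() returns int (Unicode code point)

int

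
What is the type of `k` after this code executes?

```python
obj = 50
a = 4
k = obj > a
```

Comparison operators return bool

bool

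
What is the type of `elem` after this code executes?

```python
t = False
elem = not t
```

'not' always returns bool

bool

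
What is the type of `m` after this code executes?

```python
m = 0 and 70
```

'and' returns the first falsy value (0, which is int)

int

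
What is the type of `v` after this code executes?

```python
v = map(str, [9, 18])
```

map() returns a map iterator object

map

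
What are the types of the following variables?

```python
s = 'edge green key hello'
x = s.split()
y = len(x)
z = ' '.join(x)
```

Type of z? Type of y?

str.join() returns str; len() returns int

str, int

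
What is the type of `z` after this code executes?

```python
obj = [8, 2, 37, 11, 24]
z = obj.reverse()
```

list.reverse() returns None

NoneType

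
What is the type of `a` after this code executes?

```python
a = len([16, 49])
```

len() always returns int

int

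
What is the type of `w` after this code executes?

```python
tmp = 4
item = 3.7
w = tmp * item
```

int * float returns float (4 * 3.7 = 14.8)

float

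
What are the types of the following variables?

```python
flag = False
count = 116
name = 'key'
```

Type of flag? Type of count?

flag is bool; count is int

bool, int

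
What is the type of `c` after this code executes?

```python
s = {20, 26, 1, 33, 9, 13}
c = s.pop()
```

Popping from a set of ints returns int

int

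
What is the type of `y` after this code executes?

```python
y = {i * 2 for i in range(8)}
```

A set comprehension {expr for x in iterable} produces a set

set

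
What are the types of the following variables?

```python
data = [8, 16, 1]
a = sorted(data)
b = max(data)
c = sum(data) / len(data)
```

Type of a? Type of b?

sorted() returns list; max of ints returns int

list, int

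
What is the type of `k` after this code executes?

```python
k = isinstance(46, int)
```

isinstance() returns bool

bool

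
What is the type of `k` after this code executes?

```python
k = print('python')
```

print() returns None

NoneType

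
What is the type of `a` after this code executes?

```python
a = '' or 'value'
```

'or' returns first truthy value ('value', which is str)

str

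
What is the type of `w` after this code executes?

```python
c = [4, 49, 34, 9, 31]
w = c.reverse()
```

list.reverse() returns None

NoneType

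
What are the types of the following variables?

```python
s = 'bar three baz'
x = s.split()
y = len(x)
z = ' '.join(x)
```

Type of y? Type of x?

len() returns int; str.split() returns list

int, list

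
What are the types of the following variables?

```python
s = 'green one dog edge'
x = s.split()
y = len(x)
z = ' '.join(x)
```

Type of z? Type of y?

str.join() returns str; len() returns int

str, int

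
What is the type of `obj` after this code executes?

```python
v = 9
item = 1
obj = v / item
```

int / int always returns float in Python 3 (9 / 1 = 9)

float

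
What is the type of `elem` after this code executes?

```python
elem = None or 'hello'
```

'or' with None returns the other value ('hello', str)

str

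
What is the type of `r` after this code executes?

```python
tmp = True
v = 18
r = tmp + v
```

bool + int returns int (True is 1, so 1 + 18 = 19)

int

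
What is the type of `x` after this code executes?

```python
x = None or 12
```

'or' with None returns the other value (12, int)

int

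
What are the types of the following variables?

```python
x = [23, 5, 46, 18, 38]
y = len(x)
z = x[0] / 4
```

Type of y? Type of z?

len() returns int; int / int returns float

int, float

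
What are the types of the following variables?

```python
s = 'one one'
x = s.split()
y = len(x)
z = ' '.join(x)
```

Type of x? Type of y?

str.split() returns list; len() returns int

list, int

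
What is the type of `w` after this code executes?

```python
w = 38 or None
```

'or' returns first truthy value (38, int)

int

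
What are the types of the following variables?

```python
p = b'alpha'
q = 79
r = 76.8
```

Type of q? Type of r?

q is int; r is float

int, float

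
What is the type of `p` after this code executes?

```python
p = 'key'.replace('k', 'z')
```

str.replace() returns str

str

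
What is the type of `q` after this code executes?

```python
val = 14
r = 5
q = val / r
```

int / int always returns float in Python 3 (14 / 5 = 2.8)

float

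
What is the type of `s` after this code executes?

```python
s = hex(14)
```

hex() returns str representation

str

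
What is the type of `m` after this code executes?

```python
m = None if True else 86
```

Ternary: condition is True, if branch (None) taken → NoneType

NoneType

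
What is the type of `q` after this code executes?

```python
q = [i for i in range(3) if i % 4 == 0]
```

A list comprehension [...] produces a list

list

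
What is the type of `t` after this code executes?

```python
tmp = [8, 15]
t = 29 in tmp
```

'in' operator returns bool

bool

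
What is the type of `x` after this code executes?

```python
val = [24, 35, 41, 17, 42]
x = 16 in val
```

'in' operator returns bool

bool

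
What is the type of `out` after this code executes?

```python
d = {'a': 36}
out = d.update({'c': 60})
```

dict.update() returns None

NoneType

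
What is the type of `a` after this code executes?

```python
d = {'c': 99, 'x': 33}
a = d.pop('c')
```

dict.pop() returns the value (int)

int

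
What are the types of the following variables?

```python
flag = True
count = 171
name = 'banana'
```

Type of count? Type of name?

count is int; name is str

int, str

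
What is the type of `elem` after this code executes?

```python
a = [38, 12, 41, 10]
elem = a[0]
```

Indexing a list of ints returns int (a[0] = 38)

int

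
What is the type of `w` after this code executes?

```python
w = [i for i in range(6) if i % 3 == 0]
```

A list comprehension [...] produces a list

list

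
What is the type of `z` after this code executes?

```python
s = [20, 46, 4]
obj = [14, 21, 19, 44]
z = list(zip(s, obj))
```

list(zip(...)) returns a list of tuples

list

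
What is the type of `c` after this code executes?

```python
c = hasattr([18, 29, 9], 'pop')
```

hasattr() returns bool

bool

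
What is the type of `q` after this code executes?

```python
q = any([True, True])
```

any() returns bool

bool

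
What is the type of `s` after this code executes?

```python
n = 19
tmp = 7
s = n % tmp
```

int % int returns int (19 % 7 = 5)

int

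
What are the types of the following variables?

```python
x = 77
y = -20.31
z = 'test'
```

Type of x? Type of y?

x is int; y is float

int, float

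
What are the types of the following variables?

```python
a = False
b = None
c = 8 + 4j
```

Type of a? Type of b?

a is bool; b is NoneType

bool, NoneType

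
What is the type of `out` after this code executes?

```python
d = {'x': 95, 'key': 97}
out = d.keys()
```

.keys() returns a dict_keys view object

dict_keys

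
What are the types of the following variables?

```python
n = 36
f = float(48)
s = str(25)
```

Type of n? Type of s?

n is int; s is str

int, str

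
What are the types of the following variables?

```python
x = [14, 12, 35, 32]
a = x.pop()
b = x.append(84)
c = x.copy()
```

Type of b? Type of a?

list.append() returns None; list.pop() returns the element (int)

NoneType, int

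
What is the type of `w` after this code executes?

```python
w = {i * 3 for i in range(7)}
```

A set comprehension {expr for x in iterable} produces a set

set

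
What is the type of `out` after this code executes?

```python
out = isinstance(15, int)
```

isinstance() returns bool

bool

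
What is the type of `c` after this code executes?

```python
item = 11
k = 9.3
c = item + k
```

int + float returns float (11 + 9.3 = 20.3)

float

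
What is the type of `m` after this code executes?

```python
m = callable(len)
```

callable() returns bool

bool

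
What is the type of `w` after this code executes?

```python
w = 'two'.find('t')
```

str.find() returns int (index, or -1)

int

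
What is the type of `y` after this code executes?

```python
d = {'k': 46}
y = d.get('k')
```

dict.get() returns the value (int) when key is found

int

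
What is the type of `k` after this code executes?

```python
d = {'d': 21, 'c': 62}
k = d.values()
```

.values() returns a dict_values view object

dict_values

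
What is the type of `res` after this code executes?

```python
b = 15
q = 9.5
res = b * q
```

int * float returns float (15 * 9.5 = 142.5)

float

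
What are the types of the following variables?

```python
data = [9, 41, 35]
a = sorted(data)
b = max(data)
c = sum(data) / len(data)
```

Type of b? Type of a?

max of ints returns int; sorted() returns list

int, list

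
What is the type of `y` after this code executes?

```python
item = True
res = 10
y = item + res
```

bool + int returns int (True is 1, so 1 + 10 = 11)

int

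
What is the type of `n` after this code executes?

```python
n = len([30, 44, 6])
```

len() always returns int

int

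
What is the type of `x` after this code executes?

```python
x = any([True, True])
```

any() returns bool

bool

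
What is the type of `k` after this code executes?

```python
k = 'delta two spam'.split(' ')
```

str.split() returns list

list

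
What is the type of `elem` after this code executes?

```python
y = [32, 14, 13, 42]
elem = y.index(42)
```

list.index() returns int

int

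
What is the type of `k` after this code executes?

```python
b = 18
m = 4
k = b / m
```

int / int always returns float in Python 3 (18 / 4 = 4.5)

float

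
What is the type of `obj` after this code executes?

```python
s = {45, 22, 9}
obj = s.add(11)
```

set.add() returns None (mutates in place)

NoneType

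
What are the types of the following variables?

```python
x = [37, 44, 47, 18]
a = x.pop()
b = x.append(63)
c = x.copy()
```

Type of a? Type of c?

list.pop() returns the element (int); list.copy() returns list

int, list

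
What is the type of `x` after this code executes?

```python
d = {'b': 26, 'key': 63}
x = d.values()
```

.values() returns a dict_values view object

dict_values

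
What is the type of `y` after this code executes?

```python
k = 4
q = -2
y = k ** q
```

int ** negative int returns float

float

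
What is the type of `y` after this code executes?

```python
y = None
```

None has type NoneType

NoneType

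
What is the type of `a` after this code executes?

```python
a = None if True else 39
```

Ternary: condition is True, if branch (None) taken → NoneType

NoneType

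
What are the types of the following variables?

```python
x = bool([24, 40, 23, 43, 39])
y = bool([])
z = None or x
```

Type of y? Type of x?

bool() returns bool; bool() returns bool

bool, bool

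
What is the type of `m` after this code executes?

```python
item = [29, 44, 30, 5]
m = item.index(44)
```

list.index() returns int

int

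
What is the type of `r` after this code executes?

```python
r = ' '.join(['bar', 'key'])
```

str.join() returns str

str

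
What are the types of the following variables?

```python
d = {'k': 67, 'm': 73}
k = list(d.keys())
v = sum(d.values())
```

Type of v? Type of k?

sum of int values returns int; list(...) returns list

int, list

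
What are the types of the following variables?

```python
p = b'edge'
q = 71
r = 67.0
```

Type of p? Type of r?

p is bytes; r is float

bytes, float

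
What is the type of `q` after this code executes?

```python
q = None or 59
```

'or' with None returns the other value (59, int)

int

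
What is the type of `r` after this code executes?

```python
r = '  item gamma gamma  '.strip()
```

str.strip() returns str

str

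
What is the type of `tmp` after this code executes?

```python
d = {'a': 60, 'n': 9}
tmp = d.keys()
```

.keys() returns a dict_keys view object

dict_keys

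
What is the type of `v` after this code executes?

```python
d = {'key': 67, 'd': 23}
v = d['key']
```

Accessing dict[str, int] with key 'key' returns int value 67

int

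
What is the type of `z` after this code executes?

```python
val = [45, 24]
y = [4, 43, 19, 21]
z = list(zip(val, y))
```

list(zip(...)) returns a list of tuples

list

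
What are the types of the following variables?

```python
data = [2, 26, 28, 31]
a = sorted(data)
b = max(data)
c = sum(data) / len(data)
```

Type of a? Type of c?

sorted() returns list; int / int returns float

list, float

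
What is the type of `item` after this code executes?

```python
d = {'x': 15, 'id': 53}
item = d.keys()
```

.keys() returns a dict_keys view object

dict_keys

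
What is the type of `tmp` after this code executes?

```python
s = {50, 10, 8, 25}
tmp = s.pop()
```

Popping from a set of ints returns int

int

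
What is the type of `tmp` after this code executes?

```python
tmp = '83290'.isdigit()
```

str.isdigit() returns bool

bool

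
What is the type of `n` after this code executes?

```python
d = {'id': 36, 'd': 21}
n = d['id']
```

Accessing dict[str, int] with key 'id' returns int value 36

int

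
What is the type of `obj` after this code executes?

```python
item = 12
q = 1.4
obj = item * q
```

int * float returns float (12 * 1.4 = 16.8)

float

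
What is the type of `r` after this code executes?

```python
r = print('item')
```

print() returns None

NoneType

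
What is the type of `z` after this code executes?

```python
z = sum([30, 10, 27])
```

sum() of ints returns int

int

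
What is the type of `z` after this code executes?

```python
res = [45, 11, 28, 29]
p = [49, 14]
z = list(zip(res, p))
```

list(zip(...)) returns a list of tuples

list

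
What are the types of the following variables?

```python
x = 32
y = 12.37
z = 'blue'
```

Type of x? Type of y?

x is int; y is float

int, float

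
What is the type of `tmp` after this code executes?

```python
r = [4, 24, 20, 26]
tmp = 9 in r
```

'in' operator returns bool

bool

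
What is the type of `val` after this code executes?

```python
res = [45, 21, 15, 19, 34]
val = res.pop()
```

list.pop() returns the popped element (int here)

int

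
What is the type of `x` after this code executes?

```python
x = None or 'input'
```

'or' with None returns the other value ('input', str)

str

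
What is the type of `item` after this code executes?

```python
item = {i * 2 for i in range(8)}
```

A set comprehension {expr for x in iterable} produces a set

set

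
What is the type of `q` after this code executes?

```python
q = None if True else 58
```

Ternary: condition is True, if branch (None) taken → NoneType

NoneType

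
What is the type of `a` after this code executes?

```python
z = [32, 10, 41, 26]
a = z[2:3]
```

Slicing a list always returns a list

list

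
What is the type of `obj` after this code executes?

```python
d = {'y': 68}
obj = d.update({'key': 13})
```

dict.update() returns None

NoneType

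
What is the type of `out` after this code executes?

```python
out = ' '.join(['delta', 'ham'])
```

str.join() returns str

str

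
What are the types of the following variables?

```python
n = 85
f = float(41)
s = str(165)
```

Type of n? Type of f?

n is int; f is float

int, float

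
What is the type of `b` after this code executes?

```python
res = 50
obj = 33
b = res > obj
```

Comparison operators return bool

bool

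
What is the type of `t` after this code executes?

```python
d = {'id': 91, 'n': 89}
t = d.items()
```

dict.items() returns a dict_items view

dict_items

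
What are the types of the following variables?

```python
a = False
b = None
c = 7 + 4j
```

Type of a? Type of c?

a is bool; c is complex

bool, complex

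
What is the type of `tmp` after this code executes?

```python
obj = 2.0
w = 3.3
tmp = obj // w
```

float // float returns float (floor division preserves float type)

float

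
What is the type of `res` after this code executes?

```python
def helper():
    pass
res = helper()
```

A function with no return statement returns None

NoneType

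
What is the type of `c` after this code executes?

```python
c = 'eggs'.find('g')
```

str.find() returns int (index, or -1)

int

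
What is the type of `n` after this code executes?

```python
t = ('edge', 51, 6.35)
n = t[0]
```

Index 0 of tuple is 'edge' which is str

str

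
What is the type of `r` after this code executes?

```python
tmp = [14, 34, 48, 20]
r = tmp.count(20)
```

list.count() returns int

int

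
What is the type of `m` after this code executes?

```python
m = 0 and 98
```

'and' returns the first falsy value (0, which is int)

int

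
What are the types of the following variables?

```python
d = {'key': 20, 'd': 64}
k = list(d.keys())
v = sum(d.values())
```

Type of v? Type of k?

sum of int values returns int; list(...) returns list

int, list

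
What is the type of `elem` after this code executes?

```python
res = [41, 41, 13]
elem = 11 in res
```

'in' operator returns bool

bool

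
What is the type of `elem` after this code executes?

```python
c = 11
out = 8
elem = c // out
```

int // int returns int (11 // 8 = 1)

int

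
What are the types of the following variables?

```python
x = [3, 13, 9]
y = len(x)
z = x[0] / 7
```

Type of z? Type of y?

int / int returns float; len() returns int

float, int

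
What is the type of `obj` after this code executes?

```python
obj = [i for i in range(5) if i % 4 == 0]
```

A list comprehension [...] produces a list

list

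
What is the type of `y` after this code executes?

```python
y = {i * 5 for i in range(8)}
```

A set comprehension {expr for x in iterable} produces a set

set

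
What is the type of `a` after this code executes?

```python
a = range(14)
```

range() returns a range object

range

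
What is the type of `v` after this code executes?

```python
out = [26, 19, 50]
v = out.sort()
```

list.sort() returns None (sorts in place)

NoneType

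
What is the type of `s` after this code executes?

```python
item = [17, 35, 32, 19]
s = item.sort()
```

list.sort() returns None (sorts in place)

NoneType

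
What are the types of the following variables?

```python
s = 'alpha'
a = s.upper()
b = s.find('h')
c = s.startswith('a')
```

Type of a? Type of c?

str.upper() returns str; str.startswith() returns bool

str, bool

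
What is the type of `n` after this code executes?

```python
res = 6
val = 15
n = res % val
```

int % int returns int (6 % 15 = 6)

int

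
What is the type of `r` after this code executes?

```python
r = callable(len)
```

callable() returns bool

bool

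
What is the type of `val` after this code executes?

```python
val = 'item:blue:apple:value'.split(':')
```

str.split() returns list

list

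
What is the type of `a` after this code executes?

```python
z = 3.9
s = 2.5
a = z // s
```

float // float returns float (floor division preserves float type)

float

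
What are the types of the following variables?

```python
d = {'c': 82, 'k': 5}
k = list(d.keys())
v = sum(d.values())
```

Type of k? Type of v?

list(...) returns list; sum of int values returns int

list, int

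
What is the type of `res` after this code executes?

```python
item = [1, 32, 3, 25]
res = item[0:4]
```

Slicing a list always returns a list

list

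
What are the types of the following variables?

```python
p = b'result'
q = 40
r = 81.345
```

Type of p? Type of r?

p is bytes; r is float

bytes, float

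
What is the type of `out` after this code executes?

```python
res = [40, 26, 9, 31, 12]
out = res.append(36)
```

list.append() returns None (mutates in place)

NoneType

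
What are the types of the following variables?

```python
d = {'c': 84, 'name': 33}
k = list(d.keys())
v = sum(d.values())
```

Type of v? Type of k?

sum of int values returns int; list(...) returns list

int, list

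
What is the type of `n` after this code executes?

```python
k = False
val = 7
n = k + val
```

bool + int returns int (False is 0, so 0 + 7 = 7)

int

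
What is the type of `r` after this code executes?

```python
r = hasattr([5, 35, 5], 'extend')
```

hasattr() returns bool

bool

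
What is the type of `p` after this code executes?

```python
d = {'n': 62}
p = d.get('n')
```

dict.get() returns the value (int) when key is found

int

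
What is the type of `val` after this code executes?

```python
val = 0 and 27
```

'and' returns the first falsy value (0, which is int)

int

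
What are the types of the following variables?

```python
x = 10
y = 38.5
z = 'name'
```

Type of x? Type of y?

x is int; y is float

int, float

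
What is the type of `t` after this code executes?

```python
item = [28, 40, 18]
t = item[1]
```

Indexing a list of ints returns int (item[1] = 40)

int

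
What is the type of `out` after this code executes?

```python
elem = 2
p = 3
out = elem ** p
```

int ** positive int returns int (2 ** 3 = 8)

int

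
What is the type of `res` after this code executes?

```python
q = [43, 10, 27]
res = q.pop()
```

list.pop() returns the popped element (int here)

int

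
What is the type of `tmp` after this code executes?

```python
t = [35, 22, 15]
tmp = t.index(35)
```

list.index() returns int

int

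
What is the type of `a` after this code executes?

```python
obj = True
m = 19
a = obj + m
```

bool + int returns int (True is 1, so 1 + 19 = 20)

int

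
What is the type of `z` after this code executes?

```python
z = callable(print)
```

callable() returns bool

bool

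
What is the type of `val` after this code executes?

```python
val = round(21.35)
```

round() with no ndigits arg returns int

int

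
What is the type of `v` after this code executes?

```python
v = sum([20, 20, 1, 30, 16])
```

sum() of ints returns int

int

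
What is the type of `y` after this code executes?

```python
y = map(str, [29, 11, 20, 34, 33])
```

map() returns a map iterator object

map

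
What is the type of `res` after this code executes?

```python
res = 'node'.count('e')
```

str.count() returns int

int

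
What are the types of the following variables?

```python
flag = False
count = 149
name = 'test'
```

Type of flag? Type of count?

flag is bool; count is int

bool, int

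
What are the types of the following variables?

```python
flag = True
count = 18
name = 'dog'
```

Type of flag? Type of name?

flag is bool; name is str

bool, str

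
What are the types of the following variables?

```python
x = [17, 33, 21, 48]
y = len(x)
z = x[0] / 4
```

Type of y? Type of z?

len() returns int; int / int returns float

int, float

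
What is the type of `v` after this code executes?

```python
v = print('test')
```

print() returns None

NoneType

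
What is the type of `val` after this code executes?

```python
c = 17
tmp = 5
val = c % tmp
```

int % int returns int (17 % 5 = 2)

int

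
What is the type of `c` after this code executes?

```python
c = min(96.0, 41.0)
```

min() of floats returns float

float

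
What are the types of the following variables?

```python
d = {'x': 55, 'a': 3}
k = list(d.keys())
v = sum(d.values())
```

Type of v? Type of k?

sum of int values returns int; list(...) returns list

int, list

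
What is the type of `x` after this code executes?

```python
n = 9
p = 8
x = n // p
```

int // int returns int (9 // 8 = 1)

int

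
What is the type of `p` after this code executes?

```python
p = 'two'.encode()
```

str.encode() returns bytes

bytes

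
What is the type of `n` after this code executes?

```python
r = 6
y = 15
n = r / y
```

int / int always returns float in Python 3 (6 / 15 = 0.4)

float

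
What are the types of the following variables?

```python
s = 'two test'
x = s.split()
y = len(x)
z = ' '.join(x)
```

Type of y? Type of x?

len() returns int; str.split() returns list

int, list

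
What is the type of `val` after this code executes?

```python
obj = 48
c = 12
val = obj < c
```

Comparison operators return bool

bool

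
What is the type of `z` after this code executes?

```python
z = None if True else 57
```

Ternary: condition is True, if branch (None) taken → NoneType

NoneType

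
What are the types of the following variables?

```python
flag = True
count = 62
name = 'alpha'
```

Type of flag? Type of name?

flag is bool; name is str

bool, str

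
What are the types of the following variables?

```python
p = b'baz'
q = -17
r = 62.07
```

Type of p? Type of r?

p is bytes; r is float

bytes, float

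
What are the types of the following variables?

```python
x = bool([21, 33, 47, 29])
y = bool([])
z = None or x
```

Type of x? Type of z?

bool() returns bool; None or <bool> returns the bool

bool, bool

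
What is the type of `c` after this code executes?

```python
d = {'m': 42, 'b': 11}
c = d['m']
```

Accessing dict[str, int] with key 'm' returns int value 42

int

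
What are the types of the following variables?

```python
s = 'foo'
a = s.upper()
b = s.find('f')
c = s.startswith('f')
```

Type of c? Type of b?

str.startswith() returns bool; str.find() returns int

bool, int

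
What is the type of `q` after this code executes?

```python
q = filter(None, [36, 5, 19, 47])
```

filter() returns a filter iterator object

filter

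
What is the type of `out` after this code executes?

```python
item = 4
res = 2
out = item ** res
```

int ** positive int returns int (4 ** 2 = 16)

int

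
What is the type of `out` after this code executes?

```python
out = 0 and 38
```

'and' returns the first falsy value (0, which is int)

int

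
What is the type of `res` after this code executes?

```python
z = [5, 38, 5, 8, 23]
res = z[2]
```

Indexing a list of ints returns int (z[2] = 5)

int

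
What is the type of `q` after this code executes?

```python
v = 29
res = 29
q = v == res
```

Equality comparison returns bool

bool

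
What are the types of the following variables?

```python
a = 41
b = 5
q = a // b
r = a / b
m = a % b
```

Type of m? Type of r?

int % int returns int; int / int returns float

int, float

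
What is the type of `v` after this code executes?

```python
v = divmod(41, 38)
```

divmod() returns a tuple (quotient, remainder)

tuple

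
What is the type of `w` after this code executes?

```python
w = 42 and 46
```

'and' returns the last value when all truthy (46, which is int)

int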